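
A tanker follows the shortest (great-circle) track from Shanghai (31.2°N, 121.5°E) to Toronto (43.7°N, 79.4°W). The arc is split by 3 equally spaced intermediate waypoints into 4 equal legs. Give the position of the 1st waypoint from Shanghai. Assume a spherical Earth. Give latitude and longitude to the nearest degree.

Write both endpoints as unit vectors p₁, p₂ with components (cos φ cos λ, cos φ sin λ, sin φ).
The central angle between the endpoints is δ = arccos(p₁·p₂) ≈ 1.792 rad (102.7°).
Interpolate at f = 1/4 with slerp weights a = sin((1−f)δ)/sin δ ≈ 0.999, b = sin(fδ)/sin δ ≈ 0.444.
p = a·p₁ + b·p₂ ≈ (-0.387, 0.413, 0.824); φ = arcsin(p_z) ≈ 55.52°, λ = atan2(p_y, p_x) ≈ 133.17°.

≈ 56°N, 133°E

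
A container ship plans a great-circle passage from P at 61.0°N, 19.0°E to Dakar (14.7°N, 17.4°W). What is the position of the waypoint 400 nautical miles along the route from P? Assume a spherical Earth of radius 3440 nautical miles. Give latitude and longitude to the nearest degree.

≈ 56°N, 10°E

Convert each endpoint to a unit vector on the sphere (x = cos φ cos λ, y = cos φ sin λ, z = sin φ).
The central angle between the endpoints is δ = arccos(p₁·p₂) ≈ 0.928 rad (53.2°). The total great-circle distance is δ·R ≈ 0.928 × 3440 ≈ 3193 nmi, so the target fraction is f = 400/3193 ≈ 0.125.
Interpolate at f ≈ 0.125 with slerp weights a = sin((1−f)δ)/sin δ ≈ 0.906, b = sin(fδ)/sin δ ≈ 0.145.
p = a·p₁ + b·p₂ ≈ (0.549, 0.101, 0.830); φ = arcsin(p_z) ≈ 56.05°, λ = atan2(p_y, p_x) ≈ 10.43°.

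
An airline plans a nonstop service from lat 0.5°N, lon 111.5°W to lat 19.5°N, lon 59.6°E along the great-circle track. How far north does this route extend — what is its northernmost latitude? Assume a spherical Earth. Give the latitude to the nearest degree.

≈ 67°N

The great circle lies in the plane with unit normal n̂ = (p₁ × p₂)/|p₁ × p₂|.
Here n̂_z ≈ +0.392; the vertex latitude is φ_max = arccos|n̂_z| ≈ 66.9°.
Check via Clairaut: cos φ_max = |cos φ₁| · sin C = cos(0.5°)·sin(23.1°) ≈ 0.392, again giving ≈ 66.9°.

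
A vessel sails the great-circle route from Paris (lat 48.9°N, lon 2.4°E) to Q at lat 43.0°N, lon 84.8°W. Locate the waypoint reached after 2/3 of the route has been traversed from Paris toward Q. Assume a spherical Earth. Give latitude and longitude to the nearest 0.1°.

The haversine formula gives a central angle δ ≈ 1.003 rad (57.5°) between the endpoints.
Interpolate at f = 2/3 with slerp weights a = sin((1−f)δ)/sin δ ≈ 0.389, b = sin(fδ)/sin δ ≈ 0.735.
p = a·p₁ + b·p₂ ≈ (0.304, -0.525, 0.795); φ = arcsin(p_z) ≈ 52.64°, λ = atan2(p_y, p_x) ≈ -59.89°.

≈ lat 52.6°N, lon 59.9°W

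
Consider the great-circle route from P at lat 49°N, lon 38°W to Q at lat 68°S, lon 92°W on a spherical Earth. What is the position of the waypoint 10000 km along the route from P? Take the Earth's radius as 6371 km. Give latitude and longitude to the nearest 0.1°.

≈ lat 37.6°S, lon 65.4°W

Convert each endpoint to a unit vector on the sphere (x = cos φ cos λ, y = cos φ sin λ, z = sin φ).
The central angle between the endpoints is δ = arccos(p₁·p₂) ≈ 2.160 rad (123.7°). The total great-circle distance is δ·R ≈ 2.160 × 6371 ≈ 13758 km, so the target fraction is f = 10000/13758 ≈ 0.727.
Interpolate at f ≈ 0.727 with slerp weights a = sin((1−f)δ)/sin δ ≈ 0.669, b = sin(fδ)/sin δ ≈ 1.202.
p = a·p₁ + b·p₂ ≈ (0.330, -0.720, -0.610); φ = arcsin(p_z) ≈ -37.59°, λ = atan2(p_y, p_x) ≈ -65.38°.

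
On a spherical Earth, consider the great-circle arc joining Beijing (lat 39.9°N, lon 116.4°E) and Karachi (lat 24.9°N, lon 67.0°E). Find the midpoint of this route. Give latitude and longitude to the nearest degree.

≈ lat 35°N, lon 89°E

From cos δ = sin φ₁ sin φ₂ + cos φ₁ cos φ₂ cos Δλ, the central angle is δ ≈ 0.763 rad (43.7°).
Interpolate at f = 1/2 with slerp weights a = sin((1−f)δ)/sin δ ≈ 0.539, b = sin(fδ)/sin δ ≈ 0.539.
p = a·p₁ + b·p₂ ≈ (0.007, 0.820, 0.572); φ = arcsin(p_z) ≈ 34.92°, λ = atan2(p_y, p_x) ≈ 89.50°.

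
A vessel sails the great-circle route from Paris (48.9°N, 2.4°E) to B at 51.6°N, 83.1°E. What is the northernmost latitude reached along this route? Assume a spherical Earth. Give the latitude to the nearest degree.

≈ 58°N

The great circle lies in the plane with unit normal n̂ = (p₁ × p₂)/|p₁ × p₂|.
Here n̂_z ≈ +0.534; the vertex latitude is φ_max = arccos|n̂_z| ≈ 57.7°.
Check via Clairaut: cos φ_max = |cos φ₁| · sin C = cos(48.9°)·sin(54.4°) ≈ 0.534, again giving ≈ 57.7°.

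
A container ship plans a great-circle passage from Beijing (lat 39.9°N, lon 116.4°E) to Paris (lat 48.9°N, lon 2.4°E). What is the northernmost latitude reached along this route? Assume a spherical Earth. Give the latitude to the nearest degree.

The great circle lies in the plane with unit normal n̂ = (p₁ × p₂)/|p₁ × p₂|.
Here n̂_z ≈ -0.480; the vertex latitude is φ_max = arccos|n̂_z| ≈ 61.3°.
Check via Clairaut: cos φ_max = |cos φ₁| · sin C = cos(39.9°)·sin(38.7°) ≈ 0.480, again giving ≈ 61.3°.

≈ 61°N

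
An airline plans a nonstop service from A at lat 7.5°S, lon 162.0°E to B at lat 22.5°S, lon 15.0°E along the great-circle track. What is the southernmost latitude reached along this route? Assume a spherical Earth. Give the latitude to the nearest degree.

The great circle lies in the plane with unit normal n̂ = (p₁ × p₂)/|p₁ × p₂|.
Here n̂_z ≈ -0.717; the vertex latitude is φ_max = arccos|n̂_z| ≈ 44.2°.
Check via Clairaut: cos φ_max = |cos φ₁| · sin C = cos(7.5°)·sin(133.7°) ≈ 0.717, again giving ≈ 44.2°.

≈ 44°S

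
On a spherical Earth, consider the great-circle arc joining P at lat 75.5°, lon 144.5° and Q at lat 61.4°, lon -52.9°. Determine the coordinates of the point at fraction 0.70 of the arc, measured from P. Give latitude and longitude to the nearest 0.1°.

The haversine formula gives a central angle δ ≈ 0.744 rad (42.6°) between the endpoints.
Interpolate at f = 0.70 with slerp weights a = sin((1−f)δ)/sin δ ≈ 0.327, b = sin(fδ)/sin δ ≈ 0.735.
p = a·p₁ + b·p₂ ≈ (0.146, -0.233, 0.962); φ = arcsin(p_z) ≈ 74.06°, λ = atan2(p_y, p_x) ≈ -58.01°.

≈ lat 74.1°, lon -58.0°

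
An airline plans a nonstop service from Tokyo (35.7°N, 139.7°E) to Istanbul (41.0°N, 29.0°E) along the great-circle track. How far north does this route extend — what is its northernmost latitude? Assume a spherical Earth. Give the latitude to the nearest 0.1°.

≈ 54.5°N

The great circle lies in the plane with unit normal n̂ = (p₁ × p₂)/|p₁ × p₂|.
Here n̂_z ≈ -0.581; the vertex latitude is φ_max = arccos|n̂_z| ≈ 54.5°.
Check via Clairaut: cos φ_max = |cos φ₁| · sin C = cos(35.7°)·sin(45.7°) ≈ 0.581, again giving ≈ 54.5°.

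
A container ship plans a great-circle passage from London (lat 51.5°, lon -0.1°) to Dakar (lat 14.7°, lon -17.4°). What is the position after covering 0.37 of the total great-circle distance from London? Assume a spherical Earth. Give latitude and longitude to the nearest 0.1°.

≈ lat 38.2°, lon -8.4°

Write both endpoints as unit vectors p₁, p₂ with components (cos φ cos λ, cos φ sin λ, sin φ).
The central angle between the endpoints is δ = arccos(p₁·p₂) ≈ 0.686 rad (39.3°).
Interpolate at f = 0.37 with slerp weights a = sin((1−f)δ)/sin δ ≈ 0.661, b = sin(fδ)/sin δ ≈ 0.396.
p = a·p₁ + b·p₂ ≈ (0.778, -0.115, 0.618); φ = arcsin(p_z) ≈ 38.18°, λ = atan2(p_y, p_x) ≈ -8.44°.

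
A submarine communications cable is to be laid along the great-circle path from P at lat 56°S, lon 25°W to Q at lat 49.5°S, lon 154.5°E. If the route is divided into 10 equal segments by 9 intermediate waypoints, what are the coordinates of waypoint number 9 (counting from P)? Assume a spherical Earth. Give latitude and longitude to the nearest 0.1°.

Convert each endpoint to a unit vector on the sphere (x = cos φ cos λ, y = cos φ sin λ, z = sin φ).
The central angle between the endpoints is δ = arccos(p₁·p₂) ≈ 1.300 rad (74.5°).
Interpolate at f = 9/10 with slerp weights a = sin((1−f)δ)/sin δ ≈ 0.135, b = sin(fδ)/sin δ ≈ 0.956.
p = a·p₁ + b·p₂ ≈ (-0.492, 0.235, -0.838); φ = arcsin(p_z) ≈ -56.95°, λ = atan2(p_y, p_x) ≈ 154.43°.

≈ lat 56.9°S, lon 154.4°E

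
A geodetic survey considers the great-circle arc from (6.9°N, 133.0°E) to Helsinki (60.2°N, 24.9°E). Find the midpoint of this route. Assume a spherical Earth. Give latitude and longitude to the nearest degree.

≈ (46°N, 104°E)

Convert each endpoint to a unit vector on the sphere (x = cos φ cos λ, y = cos φ sin λ, z = sin φ).
The central angle between the endpoints is δ = arccos(p₁·p₂) ≈ 1.620 rad (92.8°).
Interpolate at f = 1/2 with slerp weights a = sin((1−f)δ)/sin δ ≈ 0.725, b = sin(fδ)/sin δ ≈ 0.725.
p = a·p₁ + b·p₂ ≈ (-0.164, 0.678, 0.716); φ = arcsin(p_z) ≈ 45.75°, λ = atan2(p_y, p_x) ≈ 103.60°.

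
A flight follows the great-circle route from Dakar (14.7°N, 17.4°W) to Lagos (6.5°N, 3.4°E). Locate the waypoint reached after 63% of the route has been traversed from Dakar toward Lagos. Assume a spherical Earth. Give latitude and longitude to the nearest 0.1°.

Write both endpoints as unit vectors p₁, p₂ with components (cos φ cos λ, cos φ sin λ, sin φ).
The central angle between the endpoints is δ = arccos(p₁·p₂) ≈ 0.384 rad (22.0°).
Interpolate at f = 0.63 with slerp weights a = sin((1−f)δ)/sin δ ≈ 0.378, b = sin(fδ)/sin δ ≈ 0.639.
p = a·p₁ + b·p₂ ≈ (0.983, -0.072, 0.168); φ = arcsin(p_z) ≈ 9.69°, λ = atan2(p_y, p_x) ≈ -4.17°.

≈ 9.7°N, 4.2°W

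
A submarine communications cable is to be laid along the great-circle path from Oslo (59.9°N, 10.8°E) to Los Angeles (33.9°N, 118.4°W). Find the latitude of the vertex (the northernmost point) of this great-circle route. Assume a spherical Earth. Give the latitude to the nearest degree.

The great circle lies in the plane with unit normal n̂ = (p₁ × p₂)/|p₁ × p₂|.
Here n̂_z ≈ -0.331; the vertex latitude is φ_max = arccos|n̂_z| ≈ 70.7°.

≈ 71°N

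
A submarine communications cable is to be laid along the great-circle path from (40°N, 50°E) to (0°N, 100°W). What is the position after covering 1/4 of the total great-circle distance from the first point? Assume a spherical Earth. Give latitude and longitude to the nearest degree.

≈ (58°N, 7°E)

The haversine formula gives a central angle δ ≈ 2.296 rad (131.6°) between the endpoints.
Interpolate at f = 1/4 with slerp weights a = sin((1−f)δ)/sin δ ≈ 1.321, b = sin(fδ)/sin δ ≈ 0.726.
p = a·p₁ + b·p₂ ≈ (0.525, 0.061, 0.849); φ = arcsin(p_z) ≈ 58.13°, λ = atan2(p_y, p_x) ≈ 6.59°.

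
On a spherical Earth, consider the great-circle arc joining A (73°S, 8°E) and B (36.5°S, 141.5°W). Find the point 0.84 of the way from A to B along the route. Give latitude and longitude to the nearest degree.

≈ (47°S, 139°W)

Write both endpoints as unit vectors p₁, p₂ with components (cos φ cos λ, cos φ sin λ, sin φ).
The central angle between the endpoints is δ = arccos(p₁·p₂) ≈ 1.196 rad (68.5°).
Interpolate at f = 0.84 with slerp weights a = sin((1−f)δ)/sin δ ≈ 0.204, b = sin(fδ)/sin δ ≈ 0.907.
p = a·p₁ + b·p₂ ≈ (-0.511, -0.446, -0.735); φ = arcsin(p_z) ≈ -47.30°, λ = atan2(p_y, p_x) ≈ -138.94°.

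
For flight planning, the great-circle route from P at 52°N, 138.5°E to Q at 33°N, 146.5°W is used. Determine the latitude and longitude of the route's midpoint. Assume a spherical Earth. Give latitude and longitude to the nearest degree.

≈ 49°N, 177°W

Convert each endpoint to a unit vector on the sphere (x = cos φ cos λ, y = cos φ sin λ, z = sin φ).
The central angle between the endpoints is δ = arccos(p₁·p₂) ≈ 0.973 rad (55.7°).
Interpolate at f = 1/2 with slerp weights a = sin((1−f)δ)/sin δ ≈ 0.566, b = sin(fδ)/sin δ ≈ 0.566.
p = a·p₁ + b·p₂ ≈ (-0.656, -0.031, 0.754); φ = arcsin(p_z) ≈ 48.92°, λ = atan2(p_y, p_x) ≈ -177.29°.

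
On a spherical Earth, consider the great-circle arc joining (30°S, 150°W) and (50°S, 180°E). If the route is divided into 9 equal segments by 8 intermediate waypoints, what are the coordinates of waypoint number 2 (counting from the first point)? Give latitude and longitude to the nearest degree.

Write both endpoints as unit vectors p₁, p₂ with components (cos φ cos λ, cos φ sin λ, sin φ).
The central angle between the endpoints is δ = arccos(p₁·p₂) ≈ 0.525 rad (30.1°).
Interpolate at f = 2/9 with slerp weights a = sin((1−f)δ)/sin δ ≈ 0.792, b = sin(fδ)/sin δ ≈ 0.232.
p = a·p₁ + b·p₂ ≈ (-0.743, -0.343, -0.574); φ = arcsin(p_z) ≈ -35.03°, λ = atan2(p_y, p_x) ≈ -155.23°.

≈ (35°S, 155°W)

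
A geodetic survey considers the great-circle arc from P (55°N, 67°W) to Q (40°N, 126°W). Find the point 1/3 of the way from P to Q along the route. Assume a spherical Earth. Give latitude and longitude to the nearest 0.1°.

The haversine formula gives a central angle δ ≈ 0.718 rad (41.2°) between the endpoints.
Interpolate at f = 1/3 with slerp weights a = sin((1−f)δ)/sin δ ≈ 0.700, b = sin(fδ)/sin δ ≈ 0.360.
p = a·p₁ + b·p₂ ≈ (-0.005, -0.593, 0.805); φ = arcsin(p_z) ≈ 53.63°, λ = atan2(p_y, p_x) ≈ -90.52°.

≈ (53.6°N, 90.5°W)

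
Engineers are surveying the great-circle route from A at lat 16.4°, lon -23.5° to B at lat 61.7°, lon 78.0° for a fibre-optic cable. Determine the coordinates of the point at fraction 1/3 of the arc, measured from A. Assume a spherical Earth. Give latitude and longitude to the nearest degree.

≈ lat 39°, lon -7°

Convert each endpoint to a unit vector on the sphere (x = cos φ cos λ, y = cos φ sin λ, z = sin φ).
The central angle between the endpoints is δ = arccos(p₁·p₂) ≈ 1.412 rad (80.9°).
Interpolate at f = 1/3 with slerp weights a = sin((1−f)δ)/sin δ ≈ 0.819, b = sin(fδ)/sin δ ≈ 0.459.
p = a·p₁ + b·p₂ ≈ (0.766, -0.100, 0.636); φ = arcsin(p_z) ≈ 39.46°, λ = atan2(p_y, p_x) ≈ -7.46°.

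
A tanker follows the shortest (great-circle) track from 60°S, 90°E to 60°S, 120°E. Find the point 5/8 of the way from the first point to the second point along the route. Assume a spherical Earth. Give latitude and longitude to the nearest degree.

The haversine formula gives a central angle δ ≈ 0.260 rad (14.9°) between the endpoints.
Interpolate at f = 5/8 with slerp weights a = sin((1−f)δ)/sin δ ≈ 0.379, b = sin(fδ)/sin δ ≈ 0.629.
p = a·p₁ + b·p₂ ≈ (-0.157, 0.462, -0.873); φ = arcsin(p_z) ≈ -60.80°, λ = atan2(p_y, p_x) ≈ 108.81°.

≈ 61°S, 109°E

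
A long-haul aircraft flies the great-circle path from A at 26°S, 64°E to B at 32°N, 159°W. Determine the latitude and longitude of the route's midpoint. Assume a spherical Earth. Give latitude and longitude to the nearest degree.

≈ 8°N, 128°E

Write both endpoints as unit vectors p₁, p₂ with components (cos φ cos λ, cos φ sin λ, sin φ).
The central angle between the endpoints is δ = arccos(p₁·p₂) ≈ 2.481 rad (142.2°).
Interpolate at f = 1/2 with slerp weights a = sin((1−f)δ)/sin δ ≈ 1.542, b = sin(fδ)/sin δ ≈ 1.542.
p = a·p₁ + b·p₂ ≈ (-0.613, 0.777, 0.141); φ = arcsin(p_z) ≈ 8.12°, λ = atan2(p_y, p_x) ≈ 128.28°.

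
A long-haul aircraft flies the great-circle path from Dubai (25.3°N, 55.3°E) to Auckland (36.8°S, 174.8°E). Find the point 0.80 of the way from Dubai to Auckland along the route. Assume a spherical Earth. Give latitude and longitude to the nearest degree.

≈ 30°S, 145°E

Convert each endpoint to a unit vector on the sphere (x = cos φ cos λ, y = cos φ sin λ, z = sin φ).
The central angle between the endpoints is δ = arccos(p₁·p₂) ≈ 2.230 rad (127.8°).
Interpolate at f = 0.80 with slerp weights a = sin((1−f)δ)/sin δ ≈ 0.546, b = sin(fδ)/sin δ ≈ 1.236.
p = a·p₁ + b·p₂ ≈ (-0.705, 0.495, -0.507); φ = arcsin(p_z) ≈ -30.49°, λ = atan2(p_y, p_x) ≈ 144.91°.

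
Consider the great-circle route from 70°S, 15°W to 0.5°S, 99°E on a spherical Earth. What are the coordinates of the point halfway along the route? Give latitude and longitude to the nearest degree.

Write both endpoints as unit vectors p₁, p₂ with components (cos φ cos λ, cos φ sin λ, sin φ).
The central angle between the endpoints is δ = arccos(p₁·p₂) ≈ 1.702 rad (97.5°).
Interpolate at f = 1/2 with slerp weights a = sin((1−f)δ)/sin δ ≈ 0.758, b = sin(fδ)/sin δ ≈ 0.758.
p = a·p₁ + b·p₂ ≈ (0.132, 0.682, -0.719); φ = arcsin(p_z) ≈ -46.00°, λ = atan2(p_y, p_x) ≈ 79.05°.

≈ 46°S, 79°E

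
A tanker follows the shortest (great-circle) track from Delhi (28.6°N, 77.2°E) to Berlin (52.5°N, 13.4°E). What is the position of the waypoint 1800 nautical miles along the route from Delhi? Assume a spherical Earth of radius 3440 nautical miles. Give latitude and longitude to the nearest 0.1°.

Convert each endpoint to a unit vector on the sphere (x = cos φ cos λ, y = cos φ sin λ, z = sin φ).
The central angle between the endpoints is δ = arccos(p₁·p₂) ≈ 0.907 rad (52.0°). The total great-circle distance is δ·R ≈ 0.907 × 3440 ≈ 3122 nmi, so the target fraction is f = 1800/3122 ≈ 0.577.
Interpolate at f ≈ 0.577 with slerp weights a = sin((1−f)δ)/sin δ ≈ 0.476, b = sin(fδ)/sin δ ≈ 0.634.
p = a·p₁ + b·p₂ ≈ (0.468, 0.497, 0.731); φ = arcsin(p_z) ≈ 46.96°, λ = atan2(p_y, p_x) ≈ 46.70°.

≈ 47.0°N, 46.7°E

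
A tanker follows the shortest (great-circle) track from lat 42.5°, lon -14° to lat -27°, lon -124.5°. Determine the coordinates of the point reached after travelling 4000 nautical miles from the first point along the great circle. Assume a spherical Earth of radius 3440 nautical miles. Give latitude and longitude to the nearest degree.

The haversine formula gives a central angle δ ≈ 2.137 rad (122.5°) between the endpoints. The total great-circle distance is δ·R ≈ 2.137 × 3440 ≈ 7353 nmi, so the target fraction is f = 4000/7353 ≈ 0.544.
Interpolate at f ≈ 0.544 with slerp weights a = sin((1−f)δ)/sin δ ≈ 0.981, b = sin(fδ)/sin δ ≈ 1.088.
p = a·p₁ + b·p₂ ≈ (0.153, -0.974, 0.169); φ = arcsin(p_z) ≈ 9.71°, λ = atan2(p_y, p_x) ≈ -81.10°.

≈ lat 10°, lon -81°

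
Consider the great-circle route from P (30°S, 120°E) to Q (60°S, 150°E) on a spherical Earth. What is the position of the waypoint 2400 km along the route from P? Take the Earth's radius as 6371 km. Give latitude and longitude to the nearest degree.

≈ (49°S, 134°E)

Write both endpoints as unit vectors p₁, p₂ with components (cos φ cos λ, cos φ sin λ, sin φ).
The central angle between the endpoints is δ = arccos(p₁·p₂) ≈ 0.630 rad (36.1°). The total great-circle distance is δ·R ≈ 0.630 × 6371 ≈ 4014 km, so the target fraction is f = 2400/4014 ≈ 0.598.
Interpolate at f ≈ 0.598 with slerp weights a = sin((1−f)δ)/sin δ ≈ 0.425, b = sin(fδ)/sin δ ≈ 0.624.
p = a·p₁ + b·p₂ ≈ (-0.455, 0.475, -0.753); φ = arcsin(p_z) ≈ -48.89°, λ = atan2(p_y, p_x) ≈ 133.73°.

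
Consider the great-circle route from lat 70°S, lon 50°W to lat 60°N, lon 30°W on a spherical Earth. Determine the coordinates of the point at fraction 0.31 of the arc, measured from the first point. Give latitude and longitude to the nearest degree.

From cos δ = sin φ₁ sin φ₂ + cos φ₁ cos φ₂ cos Δλ, the central angle is δ ≈ 2.282 rad (130.8°).
Interpolate at f = 0.31 with slerp weights a = sin((1−f)δ)/sin δ ≈ 1.321, b = sin(fδ)/sin δ ≈ 0.858.
p = a·p₁ + b·p₂ ≈ (0.662, -0.561, -0.498); φ = arcsin(p_z) ≈ -29.84°, λ = atan2(p_y, p_x) ≈ -40.26°.

≈ lat 30°S, lon 40°W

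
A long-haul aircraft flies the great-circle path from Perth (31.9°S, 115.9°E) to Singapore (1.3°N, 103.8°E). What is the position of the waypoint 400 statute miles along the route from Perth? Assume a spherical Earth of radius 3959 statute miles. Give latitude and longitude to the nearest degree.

≈ 26°S, 114°E

Convert each endpoint to a unit vector on the sphere (x = cos φ cos λ, y = cos φ sin λ, z = sin φ).
The central angle between the endpoints is δ = arccos(p₁·p₂) ≈ 0.613 rad (35.1°). The total great-circle distance is δ·R ≈ 0.613 × 3959 ≈ 2427 mi, so the target fraction is f = 400/2427 ≈ 0.165.
Interpolate at f ≈ 0.165 with slerp weights a = sin((1−f)δ)/sin δ ≈ 0.852, b = sin(fδ)/sin δ ≈ 0.175.
p = a·p₁ + b·p₂ ≈ (-0.358, 0.821, -0.446); φ = arcsin(p_z) ≈ -26.49°, λ = atan2(p_y, p_x) ≈ 113.55°.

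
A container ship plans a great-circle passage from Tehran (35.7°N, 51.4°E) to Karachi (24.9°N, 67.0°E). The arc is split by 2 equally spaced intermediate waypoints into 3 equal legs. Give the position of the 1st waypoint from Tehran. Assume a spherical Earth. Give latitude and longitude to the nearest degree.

≈ (32°N, 57°E)

The haversine formula gives a central angle δ ≈ 0.301 rad (17.2°) between the endpoints.
Interpolate at f = 1/3 with slerp weights a = sin((1−f)δ)/sin δ ≈ 0.672, b = sin(fδ)/sin δ ≈ 0.338.
p = a·p₁ + b·p₂ ≈ (0.460, 0.709, 0.535); φ = arcsin(p_z) ≈ 32.31°, λ = atan2(p_y, p_x) ≈ 57.00°.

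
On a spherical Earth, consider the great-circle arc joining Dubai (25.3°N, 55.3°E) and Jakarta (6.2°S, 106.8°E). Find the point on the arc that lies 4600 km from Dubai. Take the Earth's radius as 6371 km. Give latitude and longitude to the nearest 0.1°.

≈ 3.9°N, 92.2°E

Write both endpoints as unit vectors p₁, p₂ with components (cos φ cos λ, cos φ sin λ, sin φ).
The central angle between the endpoints is δ = arccos(p₁·p₂) ≈ 1.032 rad (59.1°). The total great-circle distance is δ·R ≈ 1.032 × 6371 ≈ 6573 km, so the target fraction is f = 4600/6573 ≈ 0.700.
Interpolate at f ≈ 0.700 with slerp weights a = sin((1−f)δ)/sin δ ≈ 0.355, b = sin(fδ)/sin δ ≈ 0.770.
p = a·p₁ + b·p₂ ≈ (-0.039, 0.997, 0.069); φ = arcsin(p_z) ≈ 3.93°, λ = atan2(p_y, p_x) ≈ 92.21°.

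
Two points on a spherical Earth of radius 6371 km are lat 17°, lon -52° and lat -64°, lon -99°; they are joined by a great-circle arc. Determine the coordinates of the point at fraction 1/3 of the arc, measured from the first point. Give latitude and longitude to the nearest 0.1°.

Write both endpoints as unit vectors p₁, p₂ with components (cos φ cos λ, cos φ sin λ, sin φ).
The central angle between the endpoints is δ = arccos(p₁·p₂) ≈ 1.548 rad (88.7°).
Interpolate at f = 1/3 with slerp weights a = sin((1−f)δ)/sin δ ≈ 0.858, b = sin(fδ)/sin δ ≈ 0.493.
p = a·p₁ + b·p₂ ≈ (0.472, -0.861, -0.193); φ = arcsin(p_z) ≈ -11.10°, λ = atan2(p_y, p_x) ≈ -61.28°.

≈ lat -11.1°, lon -61.3°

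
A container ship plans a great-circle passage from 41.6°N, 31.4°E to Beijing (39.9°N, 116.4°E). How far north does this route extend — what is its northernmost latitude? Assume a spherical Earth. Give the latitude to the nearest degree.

The great circle lies in the plane with unit normal n̂ = (p₁ × p₂)/|p₁ × p₂|.
Here n̂_z ≈ +0.650; the vertex latitude is φ_max = arccos|n̂_z| ≈ 49.5°.
Check via Clairaut: cos φ_max = |cos φ₁| · sin C = cos(41.6°)·sin(60.3°) ≈ 0.650, again giving ≈ 49.5°.

≈ 49°N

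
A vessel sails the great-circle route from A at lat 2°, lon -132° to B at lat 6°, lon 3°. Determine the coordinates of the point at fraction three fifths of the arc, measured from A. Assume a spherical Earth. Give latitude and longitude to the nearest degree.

≈ lat 11°, lon -51°

From cos δ = sin φ₁ sin φ₂ + cos φ₁ cos φ₂ cos Δλ, the central angle is δ ≈ 2.345 rad (134.4°).
Interpolate at f = 3/5 with slerp weights a = sin((1−f)δ)/sin δ ≈ 1.128, b = sin(fδ)/sin δ ≈ 1.380.
p = a·p₁ + b·p₂ ≈ (0.616, -0.766, 0.184); φ = arcsin(p_z) ≈ 10.58°, λ = atan2(p_y, p_x) ≈ -51.18°.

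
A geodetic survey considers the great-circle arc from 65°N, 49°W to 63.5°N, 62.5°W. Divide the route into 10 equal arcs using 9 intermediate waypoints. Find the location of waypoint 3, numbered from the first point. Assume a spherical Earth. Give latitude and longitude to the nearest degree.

≈ 65°N, 53°W

From cos δ = sin φ₁ sin φ₂ + cos φ₁ cos φ₂ cos Δλ, the central angle is δ ≈ 0.105 rad (6.0°).
Interpolate at f = 3/10 with slerp weights a = sin((1−f)δ)/sin δ ≈ 0.701, b = sin(fδ)/sin δ ≈ 0.301.
p = a·p₁ + b·p₂ ≈ (0.256, -0.342, 0.904); φ = arcsin(p_z) ≈ 64.68°, λ = atan2(p_y, p_x) ≈ -53.20°.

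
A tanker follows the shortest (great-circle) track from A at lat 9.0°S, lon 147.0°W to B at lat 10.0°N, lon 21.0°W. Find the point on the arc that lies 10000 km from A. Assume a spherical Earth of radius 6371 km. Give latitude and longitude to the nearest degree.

From cos δ = sin φ₁ sin φ₂ + cos φ₁ cos φ₂ cos Δλ, the central angle is δ ≈ 2.213 rad (126.8°). The total great-circle distance is δ·R ≈ 2.213 × 6371 ≈ 14098 km, so the target fraction is f = 10000/14098 ≈ 0.709.
Interpolate at f ≈ 0.709 with slerp weights a = sin((1−f)δ)/sin δ ≈ 0.749, b = sin(fδ)/sin δ ≈ 1.249.
p = a·p₁ + b·p₂ ≈ (0.528, -0.844, 0.100); φ = arcsin(p_z) ≈ 5.72°, λ = atan2(p_y, p_x) ≈ -57.98°.

≈ lat 6°N, lon 58°W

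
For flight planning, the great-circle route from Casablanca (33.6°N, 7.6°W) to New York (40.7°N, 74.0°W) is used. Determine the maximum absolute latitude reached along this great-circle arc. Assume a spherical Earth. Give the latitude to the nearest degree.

≈ 43°N

The great circle lies in the plane with unit normal n̂ = (p₁ × p₂)/|p₁ × p₂|.
Here n̂_z ≈ -0.733; the vertex latitude is φ_max = arccos|n̂_z| ≈ 42.9°.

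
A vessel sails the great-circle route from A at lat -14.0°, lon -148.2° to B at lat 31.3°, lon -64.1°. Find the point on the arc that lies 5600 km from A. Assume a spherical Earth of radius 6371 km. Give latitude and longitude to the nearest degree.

≈ lat 14°, lon -106°

From cos δ = sin φ₁ sin φ₂ + cos φ₁ cos φ₂ cos Δλ, the central angle is δ ≈ 1.611 rad (92.3°). The total great-circle distance is δ·R ≈ 1.611 × 6371 ≈ 10265 km, so the target fraction is f = 5600/10265 ≈ 0.546.
Interpolate at f ≈ 0.546 with slerp weights a = sin((1−f)δ)/sin δ ≈ 0.669, b = sin(fδ)/sin δ ≈ 0.771.
p = a·p₁ + b·p₂ ≈ (-0.264, -0.935, 0.239); φ = arcsin(p_z) ≈ 13.80°, λ = atan2(p_y, p_x) ≈ -105.78°.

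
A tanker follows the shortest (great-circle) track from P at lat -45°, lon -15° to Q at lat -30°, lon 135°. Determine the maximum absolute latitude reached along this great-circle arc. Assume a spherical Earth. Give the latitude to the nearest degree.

≈ -72°

The great circle lies in the plane with unit normal n̂ = (p₁ × p₂)/|p₁ × p₂|.
Here n̂_z ≈ +0.311; the vertex latitude is φ_max = arccos|n̂_z| ≈ 71.9°.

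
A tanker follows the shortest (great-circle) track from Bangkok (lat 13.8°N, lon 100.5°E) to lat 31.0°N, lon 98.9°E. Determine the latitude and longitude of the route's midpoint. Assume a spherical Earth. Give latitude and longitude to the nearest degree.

Convert each endpoint to a unit vector on the sphere (x = cos φ cos λ, y = cos φ sin λ, z = sin φ).
The central angle between the endpoints is δ = arccos(p₁·p₂) ≈ 0.301 rad (17.3°).
Interpolate at f = 1/2 with slerp weights a = sin((1−f)δ)/sin δ ≈ 0.506, b = sin(fδ)/sin δ ≈ 0.506.
p = a·p₁ + b·p₂ ≈ (-0.157, 0.911, 0.381); φ = arcsin(p_z) ≈ 22.40°, λ = atan2(p_y, p_x) ≈ 99.75°.

≈ lat 22°N, lon 100°E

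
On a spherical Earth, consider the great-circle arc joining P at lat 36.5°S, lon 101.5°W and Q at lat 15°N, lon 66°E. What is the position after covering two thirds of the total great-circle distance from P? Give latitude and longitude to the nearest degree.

≈ lat 32°S, lon 43°E

Convert each endpoint to a unit vector on the sphere (x = cos φ cos λ, y = cos φ sin λ, z = sin φ).
The central angle between the endpoints is δ = arccos(p₁·p₂) ≈ 2.719 rad (155.8°).
Interpolate at f = 2/3 with slerp weights a = sin((1−f)δ)/sin δ ≈ 1.919, b = sin(fδ)/sin δ ≈ 2.367.
p = a·p₁ + b·p₂ ≈ (0.622, 0.577, -0.529); φ = arcsin(p_z) ≈ -31.94°, λ = atan2(p_y, p_x) ≈ 42.83°.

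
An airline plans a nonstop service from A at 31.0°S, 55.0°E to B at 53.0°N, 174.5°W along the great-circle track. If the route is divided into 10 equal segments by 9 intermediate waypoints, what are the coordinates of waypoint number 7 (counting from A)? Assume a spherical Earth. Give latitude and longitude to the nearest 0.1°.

The haversine formula gives a central angle δ ≈ 2.413 rad (138.3°) between the endpoints.
Interpolate at f = 7/10 with slerp weights a = sin((1−f)δ)/sin δ ≈ 0.995, b = sin(fδ)/sin δ ≈ 1.492.
p = a·p₁ + b·p₂ ≈ (-0.404, 0.613, 0.679); φ = arcsin(p_z) ≈ 42.76°, λ = atan2(p_y, p_x) ≈ 123.43°.

≈ 42.8°N, 123.4°E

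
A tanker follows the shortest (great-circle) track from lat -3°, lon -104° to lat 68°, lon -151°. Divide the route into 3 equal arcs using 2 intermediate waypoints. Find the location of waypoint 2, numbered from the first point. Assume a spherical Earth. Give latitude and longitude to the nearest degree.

Convert each endpoint to a unit vector on the sphere (x = cos φ cos λ, y = cos φ sin λ, z = sin φ).
The central angle between the endpoints is δ = arccos(p₁·p₂) ≈ 1.363 rad (78.1°).
Interpolate at f = 2/3 with slerp weights a = sin((1−f)δ)/sin δ ≈ 0.448, b = sin(fδ)/sin δ ≈ 0.806.
p = a·p₁ + b·p₂ ≈ (-0.372, -0.581, 0.724); φ = arcsin(p_z) ≈ 46.37°, λ = atan2(p_y, p_x) ≈ -122.66°.

≈ lat 46°, lon -123°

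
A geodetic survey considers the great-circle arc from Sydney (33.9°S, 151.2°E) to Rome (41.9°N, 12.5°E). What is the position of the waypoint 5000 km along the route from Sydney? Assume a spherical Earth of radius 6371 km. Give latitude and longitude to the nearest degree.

≈ (8°S, 111°E)

From cos δ = sin φ₁ sin φ₂ + cos φ₁ cos φ₂ cos Δλ, the central angle is δ ≈ 2.562 rad (146.8°). The total great-circle distance is δ·R ≈ 2.562 × 6371 ≈ 16322 km, so the target fraction is f = 5000/16322 ≈ 0.306.
Interpolate at f ≈ 0.306 with slerp weights a = sin((1−f)δ)/sin δ ≈ 1.787, b = sin(fδ)/sin δ ≈ 1.290.
p = a·p₁ + b·p₂ ≈ (-0.362, 0.922, -0.135); φ = arcsin(p_z) ≈ -7.76°, λ = atan2(p_y, p_x) ≈ 111.44°.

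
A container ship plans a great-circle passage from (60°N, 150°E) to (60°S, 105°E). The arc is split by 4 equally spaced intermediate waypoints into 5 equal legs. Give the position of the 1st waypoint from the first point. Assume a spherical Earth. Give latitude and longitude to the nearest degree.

Write both endpoints as unit vectors p₁, p₂ with components (cos φ cos λ, cos φ sin λ, sin φ).
The central angle between the endpoints is δ = arccos(p₁·p₂) ≈ 2.181 rad (125.0°).
Interpolate at f = 1/5 with slerp weights a = sin((1−f)δ)/sin δ ≈ 1.202, b = sin(fδ)/sin δ ≈ 0.516.
p = a·p₁ + b·p₂ ≈ (-0.587, 0.550, 0.594); φ = arcsin(p_z) ≈ 36.46°, λ = atan2(p_y, p_x) ≈ 136.90°.

≈ (36°N, 137°E)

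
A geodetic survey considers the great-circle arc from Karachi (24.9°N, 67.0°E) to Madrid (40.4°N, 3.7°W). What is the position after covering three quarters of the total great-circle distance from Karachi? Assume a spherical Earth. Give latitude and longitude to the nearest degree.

Write both endpoints as unit vectors p₁, p₂ with components (cos φ cos λ, cos φ sin λ, sin φ).
The central angle between the endpoints is δ = arccos(p₁·p₂) ≈ 1.046 rad (59.9°).
Interpolate at f = 3/4 with slerp weights a = sin((1−f)δ)/sin δ ≈ 0.299, b = sin(fδ)/sin δ ≈ 0.816.
p = a·p₁ + b·p₂ ≈ (0.726, 0.209, 0.655); φ = arcsin(p_z) ≈ 40.91°, λ = atan2(p_y, p_x) ≈ 16.08°.

≈ (41°N, 16°E)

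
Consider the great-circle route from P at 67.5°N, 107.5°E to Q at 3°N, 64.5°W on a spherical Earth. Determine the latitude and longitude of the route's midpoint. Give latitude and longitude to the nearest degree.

≈ 57°N, 60°W

Convert each endpoint to a unit vector on the sphere (x = cos φ cos λ, y = cos φ sin λ, z = sin φ).
The central angle between the endpoints is δ = arccos(p₁·p₂) ≈ 1.907 rad (109.3°).
Interpolate at f = 1/2 with slerp weights a = sin((1−f)δ)/sin δ ≈ 0.864, b = sin(fδ)/sin δ ≈ 0.864.
p = a·p₁ + b·p₂ ≈ (0.272, -0.463, 0.843); φ = arcsin(p_z) ≈ 57.50°, λ = atan2(p_y, p_x) ≈ -59.59°.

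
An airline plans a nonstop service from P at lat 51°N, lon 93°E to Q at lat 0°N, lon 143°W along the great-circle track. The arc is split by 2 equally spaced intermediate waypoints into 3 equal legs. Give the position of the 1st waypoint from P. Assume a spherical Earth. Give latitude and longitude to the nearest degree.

≈ lat 53°N, lon 155°E

Write both endpoints as unit vectors p₁, p₂ with components (cos φ cos λ, cos φ sin λ, sin φ).
The central angle between the endpoints is δ = arccos(p₁·p₂) ≈ 1.930 rad (110.6°).
Interpolate at f = 1/3 with slerp weights a = sin((1−f)δ)/sin δ ≈ 1.026, b = sin(fδ)/sin δ ≈ 0.641.
p = a·p₁ + b·p₂ ≈ (-0.546, 0.259, 0.797); φ = arcsin(p_z) ≈ 52.85°, λ = atan2(p_y, p_x) ≈ 154.63°.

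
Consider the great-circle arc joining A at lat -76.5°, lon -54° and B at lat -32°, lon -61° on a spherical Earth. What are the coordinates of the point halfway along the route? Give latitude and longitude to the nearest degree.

From cos δ = sin φ₁ sin φ₂ + cos φ₁ cos φ₂ cos Δλ, the central angle is δ ≈ 0.779 rad (44.6°).
Interpolate at f = 1/2 with slerp weights a = sin((1−f)δ)/sin δ ≈ 0.540, b = sin(fδ)/sin δ ≈ 0.540.
p = a·p₁ + b·p₂ ≈ (0.296, -0.503, -0.812); φ = arcsin(p_z) ≈ -54.28°, λ = atan2(p_y, p_x) ≈ -59.49°.

≈ lat -54°, lon -59°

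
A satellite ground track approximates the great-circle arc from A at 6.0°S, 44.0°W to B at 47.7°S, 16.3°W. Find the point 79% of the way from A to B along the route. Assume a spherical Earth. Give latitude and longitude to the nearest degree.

The haversine formula gives a central angle δ ≈ 0.837 rad (47.9°) between the endpoints.
Interpolate at f = 0.79 with slerp weights a = sin((1−f)δ)/sin δ ≈ 0.235, b = sin(fδ)/sin δ ≈ 0.827.
p = a·p₁ + b·p₂ ≈ (0.703, -0.319, -0.636); φ = arcsin(p_z) ≈ -39.51°, λ = atan2(p_y, p_x) ≈ -24.41°.

≈ 40°S, 24°W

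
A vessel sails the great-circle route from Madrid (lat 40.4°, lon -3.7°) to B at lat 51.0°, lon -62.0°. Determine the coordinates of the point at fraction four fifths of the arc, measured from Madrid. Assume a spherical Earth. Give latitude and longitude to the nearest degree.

≈ lat 51°, lon -49°

The haversine formula gives a central angle δ ≈ 0.714 rad (40.9°) between the endpoints.
Interpolate at f = 4/5 with slerp weights a = sin((1−f)δ)/sin δ ≈ 0.217, b = sin(fδ)/sin δ ≈ 0.826.
p = a·p₁ + b·p₂ ≈ (0.409, -0.469, 0.782); φ = arcsin(p_z) ≈ 51.49°, λ = atan2(p_y, p_x) ≈ -48.93°.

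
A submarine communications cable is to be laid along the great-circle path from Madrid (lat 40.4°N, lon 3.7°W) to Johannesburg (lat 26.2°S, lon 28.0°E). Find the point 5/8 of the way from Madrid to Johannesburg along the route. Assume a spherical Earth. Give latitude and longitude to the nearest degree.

≈ lat 1°S, lon 17°E

Write both endpoints as unit vectors p₁, p₂ with components (cos φ cos λ, cos φ sin λ, sin φ).
The central angle between the endpoints is δ = arccos(p₁·p₂) ≈ 1.271 rad (72.8°).
Interpolate at f = 5/8 with slerp weights a = sin((1−f)δ)/sin δ ≈ 0.480, b = sin(fδ)/sin δ ≈ 0.747.
p = a·p₁ + b·p₂ ≈ (0.957, 0.291, -0.018); φ = arcsin(p_z) ≈ -1.06°, λ = atan2(p_y, p_x) ≈ 16.92°.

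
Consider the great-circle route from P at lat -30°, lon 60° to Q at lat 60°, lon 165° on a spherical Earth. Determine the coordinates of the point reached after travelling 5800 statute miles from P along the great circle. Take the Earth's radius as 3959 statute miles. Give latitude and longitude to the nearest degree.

From cos δ = sin φ₁ sin φ₂ + cos φ₁ cos φ₂ cos Δλ, the central angle is δ ≈ 2.147 rad (123.0°). The total great-circle distance is δ·R ≈ 2.147 × 3959 ≈ 8501 mi, so the target fraction is f = 5800/8501 ≈ 0.682.
Interpolate at f ≈ 0.682 with slerp weights a = sin((1−f)δ)/sin δ ≈ 0.752, b = sin(fδ)/sin δ ≈ 1.186.
p = a·p₁ + b·p₂ ≈ (-0.247, 0.718, 0.651); φ = arcsin(p_z) ≈ 40.63°, λ = atan2(p_y, p_x) ≈ 109.01°.

≈ lat 41°, lon 109°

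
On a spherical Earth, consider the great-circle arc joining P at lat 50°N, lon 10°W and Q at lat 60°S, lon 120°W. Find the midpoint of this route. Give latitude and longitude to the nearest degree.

≈ lat 9°S, lon 55°W

Write both endpoints as unit vectors p₁, p₂ with components (cos φ cos λ, cos φ sin λ, sin φ).
The central angle between the endpoints is δ = arccos(p₁·p₂) ≈ 2.455 rad (140.7°).
Interpolate at f = 1/2 with slerp weights a = sin((1−f)δ)/sin δ ≈ 1.485, b = sin(fδ)/sin δ ≈ 1.485.
p = a·p₁ + b·p₂ ≈ (0.569, -0.809, -0.148); φ = arcsin(p_z) ≈ -8.54°, λ = atan2(p_y, p_x) ≈ -54.88°.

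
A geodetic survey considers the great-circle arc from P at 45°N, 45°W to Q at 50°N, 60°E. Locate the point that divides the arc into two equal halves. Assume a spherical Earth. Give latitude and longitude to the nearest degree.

≈ 61°N, 4°E

Convert each endpoint to a unit vector on the sphere (x = cos φ cos λ, y = cos φ sin λ, z = sin φ).
The central angle between the endpoints is δ = arccos(p₁·p₂) ≈ 1.133 rad (64.9°).
Interpolate at f = 1/2 with slerp weights a = sin((1−f)δ)/sin δ ≈ 0.593, b = sin(fδ)/sin δ ≈ 0.593.
p = a·p₁ + b·p₂ ≈ (0.487, 0.034, 0.873); φ = arcsin(p_z) ≈ 60.80°, λ = atan2(p_y, p_x) ≈ 3.95°.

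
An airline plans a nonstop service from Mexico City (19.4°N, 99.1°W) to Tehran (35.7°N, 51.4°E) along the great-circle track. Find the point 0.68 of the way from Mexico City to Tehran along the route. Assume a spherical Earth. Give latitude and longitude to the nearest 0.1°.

≈ 62.1°N, 7.6°E

Convert each endpoint to a unit vector on the sphere (x = cos φ cos λ, y = cos φ sin λ, z = sin φ).
The central angle between the endpoints is δ = arccos(p₁·p₂) ≈ 2.063 rad (118.2°).
Interpolate at f = 0.68 with slerp weights a = sin((1−f)δ)/sin δ ≈ 0.696, b = sin(fδ)/sin δ ≈ 1.119.
p = a·p₁ + b·p₂ ≈ (0.463, 0.062, 0.884); φ = arcsin(p_z) ≈ 62.15°, λ = atan2(p_y, p_x) ≈ 7.61°.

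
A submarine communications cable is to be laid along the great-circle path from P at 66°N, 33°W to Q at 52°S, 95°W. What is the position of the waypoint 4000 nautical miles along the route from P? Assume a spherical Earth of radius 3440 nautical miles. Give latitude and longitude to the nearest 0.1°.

Convert each endpoint to a unit vector on the sphere (x = cos φ cos λ, y = cos φ sin λ, z = sin φ).
The central angle between the endpoints is δ = arccos(p₁·p₂) ≈ 2.217 rad (127.0°). The total great-circle distance is δ·R ≈ 2.217 × 3440 ≈ 7627 nmi, so the target fraction is f = 4000/7627 ≈ 0.524.
Interpolate at f ≈ 0.524 with slerp weights a = sin((1−f)δ)/sin δ ≈ 1.089, b = sin(fδ)/sin δ ≈ 1.150.
p = a·p₁ + b·p₂ ≈ (0.310, -0.947, 0.089); φ = arcsin(p_z) ≈ 5.11°, λ = atan2(p_y, p_x) ≈ -71.87°.

≈ 5.1°N, 71.9°W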